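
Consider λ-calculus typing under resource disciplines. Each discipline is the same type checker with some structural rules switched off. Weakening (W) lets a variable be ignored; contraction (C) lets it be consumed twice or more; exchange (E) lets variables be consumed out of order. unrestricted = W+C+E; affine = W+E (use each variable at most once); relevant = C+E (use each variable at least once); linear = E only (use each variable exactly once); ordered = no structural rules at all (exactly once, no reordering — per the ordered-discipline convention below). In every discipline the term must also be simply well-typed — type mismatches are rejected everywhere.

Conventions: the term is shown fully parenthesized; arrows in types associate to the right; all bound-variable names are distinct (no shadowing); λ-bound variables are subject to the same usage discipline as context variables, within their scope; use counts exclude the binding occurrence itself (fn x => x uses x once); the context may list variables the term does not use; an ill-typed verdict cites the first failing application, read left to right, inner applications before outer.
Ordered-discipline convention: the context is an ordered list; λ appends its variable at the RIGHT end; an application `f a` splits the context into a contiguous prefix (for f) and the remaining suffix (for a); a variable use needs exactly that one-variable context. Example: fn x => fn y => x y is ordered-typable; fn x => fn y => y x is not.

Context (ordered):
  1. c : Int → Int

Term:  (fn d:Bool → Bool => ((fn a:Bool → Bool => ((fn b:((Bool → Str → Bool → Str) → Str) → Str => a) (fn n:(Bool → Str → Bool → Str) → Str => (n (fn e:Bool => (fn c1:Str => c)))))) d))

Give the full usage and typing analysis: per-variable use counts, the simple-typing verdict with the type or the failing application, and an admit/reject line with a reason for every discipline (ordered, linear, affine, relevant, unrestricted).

counts: c: 1×, d (bound): 1×, a (bound): 1×, b (bound): 0×, n (bound): 1×, e (bound): 0×, c1 (bound): 0×
use order (left to right): a, n, c, d
typing: ill-typed: an argument Bool → Str → Int → Int mismatches the expected Bool → Str → Bool → Str
ordered ✗ (a type mismatch blocks all five)
linear ✗ (the type mismatch rejects it)
affine ✗ (not simply typable)
relevant ✗ (fails simple typing)
unrestricted ✗ (a type mismatch blocks all five)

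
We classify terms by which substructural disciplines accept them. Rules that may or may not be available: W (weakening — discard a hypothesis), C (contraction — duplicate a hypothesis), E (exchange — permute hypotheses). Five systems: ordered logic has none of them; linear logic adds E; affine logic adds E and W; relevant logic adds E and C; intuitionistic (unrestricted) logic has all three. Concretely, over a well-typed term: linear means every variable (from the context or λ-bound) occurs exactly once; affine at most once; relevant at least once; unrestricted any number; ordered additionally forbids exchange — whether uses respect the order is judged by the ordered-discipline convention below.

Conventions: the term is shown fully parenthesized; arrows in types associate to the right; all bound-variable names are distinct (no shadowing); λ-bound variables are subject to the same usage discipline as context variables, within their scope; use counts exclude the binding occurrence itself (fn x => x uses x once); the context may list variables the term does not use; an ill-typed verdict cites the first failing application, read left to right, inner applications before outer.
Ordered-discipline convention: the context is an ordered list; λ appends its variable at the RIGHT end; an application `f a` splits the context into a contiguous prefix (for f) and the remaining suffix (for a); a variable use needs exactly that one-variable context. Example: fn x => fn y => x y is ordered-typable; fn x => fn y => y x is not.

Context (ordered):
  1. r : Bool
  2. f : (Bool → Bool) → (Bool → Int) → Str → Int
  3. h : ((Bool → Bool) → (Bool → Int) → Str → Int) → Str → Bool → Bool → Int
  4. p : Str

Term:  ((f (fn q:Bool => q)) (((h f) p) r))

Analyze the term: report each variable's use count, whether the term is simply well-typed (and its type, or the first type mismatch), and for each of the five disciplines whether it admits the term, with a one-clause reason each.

variable uses: r ×1; f ×2; h ×1; p ×1; q [bound] ×1
left-to-right use order: f, q, h, f, p, r
typing: well-typed — term : Str → Int
ordered: ✗ — f ×2 used more than once (contraction)
linear: ✗ — f ×2 used more than once (contraction)
affine: ✗ — f ×2 used more than once (contraction)
relevant: ✓ — r, f, h, p, q: all used, weakening unneeded
unrestricted: ✓ — well-typed at Str → Int; no restrictions here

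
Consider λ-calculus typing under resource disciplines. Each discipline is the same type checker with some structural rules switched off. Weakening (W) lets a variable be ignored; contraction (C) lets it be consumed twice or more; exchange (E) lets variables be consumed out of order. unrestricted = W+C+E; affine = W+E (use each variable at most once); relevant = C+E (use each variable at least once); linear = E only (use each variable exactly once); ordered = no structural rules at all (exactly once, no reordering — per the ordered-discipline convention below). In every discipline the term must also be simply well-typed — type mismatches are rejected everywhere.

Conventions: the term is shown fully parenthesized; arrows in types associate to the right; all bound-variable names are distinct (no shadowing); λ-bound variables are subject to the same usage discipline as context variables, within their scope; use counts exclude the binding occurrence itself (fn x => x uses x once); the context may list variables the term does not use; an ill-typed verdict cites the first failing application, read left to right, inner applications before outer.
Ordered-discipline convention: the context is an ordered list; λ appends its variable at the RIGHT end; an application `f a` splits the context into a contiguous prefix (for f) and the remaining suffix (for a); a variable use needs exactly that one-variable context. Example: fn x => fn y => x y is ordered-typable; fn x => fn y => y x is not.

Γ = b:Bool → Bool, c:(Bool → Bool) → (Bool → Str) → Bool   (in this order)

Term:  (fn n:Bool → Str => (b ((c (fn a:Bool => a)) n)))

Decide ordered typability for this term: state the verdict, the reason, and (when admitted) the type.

yes — single-use (b, c, n, a), ordered derivation ok; term : (Bool → Str) → Bool
usage: b: 1×, c: 1×, n (λ-bound): 1×, a (λ-bound): 1×
left-to-right use order: b, c, a, n
typing: the term checks, with type (Bool → Str) → Bool
summary: ordered ✓; linear ✓; affine ✓; relevant ✓; unrestricted ✓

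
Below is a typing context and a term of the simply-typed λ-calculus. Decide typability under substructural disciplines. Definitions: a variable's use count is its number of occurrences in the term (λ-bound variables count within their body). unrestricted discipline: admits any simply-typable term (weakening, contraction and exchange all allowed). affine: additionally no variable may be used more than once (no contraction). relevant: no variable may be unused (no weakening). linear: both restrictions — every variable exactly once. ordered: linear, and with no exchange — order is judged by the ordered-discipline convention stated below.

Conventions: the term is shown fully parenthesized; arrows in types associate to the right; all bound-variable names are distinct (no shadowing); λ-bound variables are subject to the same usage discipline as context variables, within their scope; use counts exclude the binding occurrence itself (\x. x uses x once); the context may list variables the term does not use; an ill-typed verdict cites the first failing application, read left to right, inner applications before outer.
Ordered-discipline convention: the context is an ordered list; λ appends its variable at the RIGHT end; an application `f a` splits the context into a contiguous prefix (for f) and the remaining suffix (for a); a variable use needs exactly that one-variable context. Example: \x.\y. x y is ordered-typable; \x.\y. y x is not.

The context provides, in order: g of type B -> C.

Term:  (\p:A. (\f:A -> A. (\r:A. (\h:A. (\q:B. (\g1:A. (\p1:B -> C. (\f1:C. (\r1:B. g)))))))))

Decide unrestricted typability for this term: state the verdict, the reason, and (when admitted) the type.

yes — simply typable at A -> (A -> A) -> A -> A -> B -> A -> (B -> C) -> C -> B -> B -> C; W, C, E all held; term : A -> (A -> A) -> A -> A -> B -> A -> (B -> C) -> C -> B -> B -> C
variable uses: g ×1; p (λ-bound) ×0; f (λ-bound) ×0; r (λ-bound) ×0; h (λ-bound) ×0; q (λ-bound) ×0; g1 (λ-bound) ×0; p1 (λ-bound) ×0; f1 (λ-bound) ×0; r1 (λ-bound) ×0
left-to-right use order: g
typing: ✓ — A -> (A -> A) -> A -> A -> B -> A -> (B -> C) -> C -> B -> B -> C
all disciplines: ordered ✗, linear ✗, affine ✓, relevant ✗, unrestricted ✓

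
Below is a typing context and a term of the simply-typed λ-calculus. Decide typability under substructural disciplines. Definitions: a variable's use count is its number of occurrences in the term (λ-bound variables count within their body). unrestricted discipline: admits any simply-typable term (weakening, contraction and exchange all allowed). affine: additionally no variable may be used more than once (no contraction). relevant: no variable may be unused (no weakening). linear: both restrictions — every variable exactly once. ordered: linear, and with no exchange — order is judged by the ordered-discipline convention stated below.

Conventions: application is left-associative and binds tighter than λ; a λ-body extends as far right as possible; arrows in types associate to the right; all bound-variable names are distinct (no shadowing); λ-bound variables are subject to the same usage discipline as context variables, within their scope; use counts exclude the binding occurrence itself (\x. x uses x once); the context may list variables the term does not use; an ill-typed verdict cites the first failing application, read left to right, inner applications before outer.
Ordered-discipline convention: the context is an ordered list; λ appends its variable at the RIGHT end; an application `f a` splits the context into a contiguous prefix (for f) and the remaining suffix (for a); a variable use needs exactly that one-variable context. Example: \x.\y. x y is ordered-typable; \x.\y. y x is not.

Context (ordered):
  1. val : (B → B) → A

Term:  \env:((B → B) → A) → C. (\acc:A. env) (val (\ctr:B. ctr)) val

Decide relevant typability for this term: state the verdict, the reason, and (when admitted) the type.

no — acc never used (weakening)
use counts: val: 2×; env (bound): 1×; acc (bound): 0×; ctr (bound): 1×
order of uses: env, val, ctr, val
typing: the term checks, with type (((B → B) → A) → C) → C
per-discipline verdicts: ordered ✗ | linear ✗ | affine ✗ | relevant ✗ | unrestricted ✓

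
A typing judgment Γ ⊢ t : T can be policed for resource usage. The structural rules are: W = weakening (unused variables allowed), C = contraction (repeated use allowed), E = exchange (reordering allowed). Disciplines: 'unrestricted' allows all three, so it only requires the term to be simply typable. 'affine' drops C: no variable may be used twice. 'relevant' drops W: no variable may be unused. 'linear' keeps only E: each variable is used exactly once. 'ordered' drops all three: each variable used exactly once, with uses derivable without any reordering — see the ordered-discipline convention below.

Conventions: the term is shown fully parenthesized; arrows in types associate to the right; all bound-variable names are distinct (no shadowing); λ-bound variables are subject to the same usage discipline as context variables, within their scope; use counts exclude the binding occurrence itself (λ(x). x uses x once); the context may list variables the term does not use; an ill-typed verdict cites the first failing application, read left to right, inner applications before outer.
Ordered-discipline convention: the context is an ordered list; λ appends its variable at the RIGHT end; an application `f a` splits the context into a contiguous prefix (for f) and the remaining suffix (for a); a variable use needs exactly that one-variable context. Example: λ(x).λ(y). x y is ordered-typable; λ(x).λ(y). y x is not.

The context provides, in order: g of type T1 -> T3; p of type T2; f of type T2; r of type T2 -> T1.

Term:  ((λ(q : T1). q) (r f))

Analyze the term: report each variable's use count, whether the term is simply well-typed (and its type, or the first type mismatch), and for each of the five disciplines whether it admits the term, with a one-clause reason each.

use counts: g: 0, p: 0, f: 1, r: 1, q (bound): 1
left-to-right use order: q, r, f
typing: the term checks, with type T1
ordered ✗ (g, p left unused)
linear ✗ (g, p left unused)
affine ✓ (g, p, f, r, q: no repeats, contraction unneeded)
relevant ✗ (g, p left unused)
unrestricted ✓ (typability at T1 is all that's needed)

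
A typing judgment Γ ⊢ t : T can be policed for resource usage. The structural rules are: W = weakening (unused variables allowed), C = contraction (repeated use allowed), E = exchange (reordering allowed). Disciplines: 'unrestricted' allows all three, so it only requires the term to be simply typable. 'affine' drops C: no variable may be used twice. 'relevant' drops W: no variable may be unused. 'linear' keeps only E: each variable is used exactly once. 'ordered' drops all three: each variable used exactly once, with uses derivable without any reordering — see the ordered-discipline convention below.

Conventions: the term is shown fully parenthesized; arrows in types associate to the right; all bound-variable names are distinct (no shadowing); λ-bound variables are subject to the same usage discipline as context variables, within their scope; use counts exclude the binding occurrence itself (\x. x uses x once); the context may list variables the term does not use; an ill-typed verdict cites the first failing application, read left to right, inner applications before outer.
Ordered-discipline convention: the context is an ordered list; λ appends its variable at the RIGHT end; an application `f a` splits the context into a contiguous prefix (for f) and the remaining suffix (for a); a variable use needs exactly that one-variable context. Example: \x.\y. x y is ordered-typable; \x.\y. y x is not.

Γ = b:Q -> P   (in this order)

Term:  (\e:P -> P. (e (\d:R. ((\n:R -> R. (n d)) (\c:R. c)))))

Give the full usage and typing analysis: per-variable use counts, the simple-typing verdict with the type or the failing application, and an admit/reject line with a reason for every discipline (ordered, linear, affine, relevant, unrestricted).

variable uses: b ×0, e (λ-bound) ×1, d (λ-bound) ×1, n (λ-bound) ×1, c (λ-bound) ×1
order of uses: e, n, d, c
typing: ill-typed: an argument R -> R mismatches the expected P
ordered: ✗ — a type mismatch blocks all five
linear: ✗ — the type mismatch rejects it
affine: ✗ — not simply typable
relevant: ✗ — fails simple typing
unrestricted: ✗ — a type mismatch blocks all five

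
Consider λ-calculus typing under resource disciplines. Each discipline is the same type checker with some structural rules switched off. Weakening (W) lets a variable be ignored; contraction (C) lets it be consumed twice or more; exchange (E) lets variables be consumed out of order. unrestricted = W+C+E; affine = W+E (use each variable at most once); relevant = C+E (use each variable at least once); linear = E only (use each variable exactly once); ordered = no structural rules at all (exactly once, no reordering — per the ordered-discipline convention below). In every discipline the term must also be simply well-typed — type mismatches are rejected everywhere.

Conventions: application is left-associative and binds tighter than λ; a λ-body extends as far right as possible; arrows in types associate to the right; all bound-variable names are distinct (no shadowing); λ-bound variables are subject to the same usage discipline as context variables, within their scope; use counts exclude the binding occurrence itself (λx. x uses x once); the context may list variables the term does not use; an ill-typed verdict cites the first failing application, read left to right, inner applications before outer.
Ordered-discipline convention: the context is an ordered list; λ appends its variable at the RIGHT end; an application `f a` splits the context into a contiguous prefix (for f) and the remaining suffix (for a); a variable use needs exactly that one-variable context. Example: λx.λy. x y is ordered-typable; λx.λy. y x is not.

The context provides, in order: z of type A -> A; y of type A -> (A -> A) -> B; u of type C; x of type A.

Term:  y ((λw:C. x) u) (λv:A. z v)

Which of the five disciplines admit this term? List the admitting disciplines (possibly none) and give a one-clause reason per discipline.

admitting disciplines: affine, unrestricted
counts: z=1, y=1, u=1, x=1, w [bound]=0, v [bound]=1
uses in reading order: y, x, u, z, v
typing: ✓ — B
ordered: ✗ — w never used (weakening)
linear: ✗ — w never used (weakening)
affine: ✓ — z, y, u, x, w, v: no repeats, contraction unneeded
relevant: ✗ — w never used (weakening)
unrestricted: ✓ — typability at B is all that's needed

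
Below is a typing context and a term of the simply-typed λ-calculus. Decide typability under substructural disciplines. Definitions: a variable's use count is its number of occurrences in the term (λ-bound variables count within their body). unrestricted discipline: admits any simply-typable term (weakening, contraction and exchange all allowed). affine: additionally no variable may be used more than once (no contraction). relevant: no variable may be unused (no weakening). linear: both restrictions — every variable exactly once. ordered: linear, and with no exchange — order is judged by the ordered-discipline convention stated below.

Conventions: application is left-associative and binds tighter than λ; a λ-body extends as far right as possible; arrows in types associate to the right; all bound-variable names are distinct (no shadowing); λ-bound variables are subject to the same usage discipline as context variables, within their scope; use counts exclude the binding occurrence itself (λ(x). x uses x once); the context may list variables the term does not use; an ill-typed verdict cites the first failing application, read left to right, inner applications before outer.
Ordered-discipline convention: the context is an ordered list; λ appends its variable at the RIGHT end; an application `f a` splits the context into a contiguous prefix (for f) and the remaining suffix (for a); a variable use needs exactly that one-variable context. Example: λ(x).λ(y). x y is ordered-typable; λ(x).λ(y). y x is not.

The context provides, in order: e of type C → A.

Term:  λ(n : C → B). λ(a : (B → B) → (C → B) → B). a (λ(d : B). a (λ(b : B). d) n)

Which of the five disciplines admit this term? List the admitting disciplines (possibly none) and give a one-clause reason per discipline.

admitted by: unrestricted
counts: e: 0, n (λ-bound): 1, a (λ-bound): 2, d (λ-bound): 1, b (λ-bound): 0
order of uses: a, a, d, n
typing: the term checks, with type (C → B) → ((B → B) → (C → B) → B) → (C → B) → B
ordered: ✗ — repeated use of a ×2; e, b left unused
linear: ✗ — repeated use of a ×2; e, b left unused
affine: ✗ — repeated use of a ×2
relevant: ✗ — e, b left unused
unrestricted: ✓ — simply typable at (C → B) → ((B → B) → (C → B) → B) → (C → B) → B; W, C, E all held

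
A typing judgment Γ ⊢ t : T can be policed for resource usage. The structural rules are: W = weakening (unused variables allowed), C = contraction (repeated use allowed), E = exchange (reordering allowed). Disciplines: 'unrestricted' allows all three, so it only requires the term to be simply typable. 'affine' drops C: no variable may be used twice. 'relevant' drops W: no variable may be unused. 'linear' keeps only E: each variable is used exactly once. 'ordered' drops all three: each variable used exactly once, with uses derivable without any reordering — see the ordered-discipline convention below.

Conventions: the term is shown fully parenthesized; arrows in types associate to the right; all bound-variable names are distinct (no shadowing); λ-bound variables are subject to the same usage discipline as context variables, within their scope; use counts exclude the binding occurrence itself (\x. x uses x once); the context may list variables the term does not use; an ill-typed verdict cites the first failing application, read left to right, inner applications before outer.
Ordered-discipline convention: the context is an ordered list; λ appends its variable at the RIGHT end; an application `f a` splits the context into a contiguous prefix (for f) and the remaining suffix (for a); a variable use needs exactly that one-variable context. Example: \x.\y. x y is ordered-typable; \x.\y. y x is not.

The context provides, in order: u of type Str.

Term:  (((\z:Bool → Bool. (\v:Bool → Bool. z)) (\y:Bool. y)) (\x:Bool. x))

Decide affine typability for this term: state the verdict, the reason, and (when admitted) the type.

yes — u, z, v, y, x: no repeats, contraction unneeded; term : Bool → Bool
use counts: u=0; z [bound]=1; v [bound]=0; y [bound]=1; x [bound]=1
uses in reading order: z, y, x
typing: ✓ — Bool → Bool
per-discipline verdicts: ordered ✗, linear ✗, affine ✓, relevant ✗, unrestricted ✓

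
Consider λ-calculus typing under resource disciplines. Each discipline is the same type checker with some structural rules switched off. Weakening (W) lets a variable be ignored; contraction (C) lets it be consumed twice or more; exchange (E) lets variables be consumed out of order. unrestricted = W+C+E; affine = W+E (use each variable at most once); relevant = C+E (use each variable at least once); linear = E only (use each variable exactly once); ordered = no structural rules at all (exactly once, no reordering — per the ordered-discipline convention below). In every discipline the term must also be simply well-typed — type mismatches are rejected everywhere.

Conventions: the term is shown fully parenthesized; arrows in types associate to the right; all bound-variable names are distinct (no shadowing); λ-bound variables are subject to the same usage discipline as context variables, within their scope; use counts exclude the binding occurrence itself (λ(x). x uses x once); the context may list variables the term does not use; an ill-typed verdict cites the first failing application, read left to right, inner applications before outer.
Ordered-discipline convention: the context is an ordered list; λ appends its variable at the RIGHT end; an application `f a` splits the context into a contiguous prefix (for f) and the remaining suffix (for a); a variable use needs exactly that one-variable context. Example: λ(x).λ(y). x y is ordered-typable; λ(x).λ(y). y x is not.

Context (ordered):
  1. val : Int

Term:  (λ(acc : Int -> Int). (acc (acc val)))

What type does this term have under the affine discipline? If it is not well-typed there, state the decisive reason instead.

not well-typed under affine — needs contraction — acc ×2
usage: val ×1; acc (bound) ×2
uses in reading order: acc, acc, val
typing: well-typed — term : (Int -> Int) -> Int
summary: ordered ✗ | linear ✗ | affine ✗ | relevant ✓ | unrestricted ✓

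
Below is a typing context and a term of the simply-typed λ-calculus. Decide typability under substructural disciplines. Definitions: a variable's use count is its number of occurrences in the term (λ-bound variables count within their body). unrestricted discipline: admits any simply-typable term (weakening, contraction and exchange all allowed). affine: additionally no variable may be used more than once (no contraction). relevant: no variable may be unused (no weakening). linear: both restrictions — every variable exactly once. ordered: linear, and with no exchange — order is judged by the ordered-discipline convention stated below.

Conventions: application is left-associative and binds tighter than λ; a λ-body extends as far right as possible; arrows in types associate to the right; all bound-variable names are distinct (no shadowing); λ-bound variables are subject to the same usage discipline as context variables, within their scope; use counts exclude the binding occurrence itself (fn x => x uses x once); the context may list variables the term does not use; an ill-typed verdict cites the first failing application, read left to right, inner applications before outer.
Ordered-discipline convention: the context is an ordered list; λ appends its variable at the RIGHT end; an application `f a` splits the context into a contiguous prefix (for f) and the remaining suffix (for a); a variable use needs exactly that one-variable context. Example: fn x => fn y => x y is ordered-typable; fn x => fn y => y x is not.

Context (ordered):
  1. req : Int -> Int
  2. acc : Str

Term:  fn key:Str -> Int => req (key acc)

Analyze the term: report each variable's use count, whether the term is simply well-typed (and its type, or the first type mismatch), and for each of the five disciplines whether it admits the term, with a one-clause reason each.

variable uses: req: 1×; acc: 1×; key (λ-bound): 1×
order of uses: req, key, acc
typing: the term checks, with type (Str -> Int) -> Int
ordered: ✗ — no ordered split (uses run req, key, acc)
linear: ✓ — single use per variable (req, acc, key)
affine: ✓ — no duplicate uses among req, acc, key
relevant: ✓ — every one of req, acc, key appears
unrestricted: ✓ — simply typable at (Str -> Int) -> Int; W, C, E all held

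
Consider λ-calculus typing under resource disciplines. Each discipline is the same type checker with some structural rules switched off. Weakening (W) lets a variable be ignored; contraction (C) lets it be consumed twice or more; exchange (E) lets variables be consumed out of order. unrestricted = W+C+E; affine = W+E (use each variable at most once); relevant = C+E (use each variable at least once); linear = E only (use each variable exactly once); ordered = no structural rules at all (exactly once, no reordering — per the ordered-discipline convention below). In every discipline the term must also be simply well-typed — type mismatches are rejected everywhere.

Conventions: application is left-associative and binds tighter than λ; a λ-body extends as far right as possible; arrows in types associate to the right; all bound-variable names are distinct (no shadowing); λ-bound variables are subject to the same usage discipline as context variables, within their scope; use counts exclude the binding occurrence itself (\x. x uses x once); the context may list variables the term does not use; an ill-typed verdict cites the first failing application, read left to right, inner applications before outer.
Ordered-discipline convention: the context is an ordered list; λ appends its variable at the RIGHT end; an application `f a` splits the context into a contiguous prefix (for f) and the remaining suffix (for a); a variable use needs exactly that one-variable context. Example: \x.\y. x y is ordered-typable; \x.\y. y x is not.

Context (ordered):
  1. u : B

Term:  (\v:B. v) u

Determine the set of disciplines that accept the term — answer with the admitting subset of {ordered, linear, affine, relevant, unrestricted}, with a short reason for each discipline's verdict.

admitted by: ordered, linear, affine, relevant, unrestricted
use counts: u=1; v (λ-bound)=1
uses in reading order: v, u
typing: well-typed — term : B
ordered: ✓, single-use (u, v), ordered derivation ok
linear: ✓, exactly-once usage across u, v
affine: ✓, at most one use each (u, v)
relevant: ✓, none of u, v goes unused
unrestricted: ✓, well-typed at B; no restrictions here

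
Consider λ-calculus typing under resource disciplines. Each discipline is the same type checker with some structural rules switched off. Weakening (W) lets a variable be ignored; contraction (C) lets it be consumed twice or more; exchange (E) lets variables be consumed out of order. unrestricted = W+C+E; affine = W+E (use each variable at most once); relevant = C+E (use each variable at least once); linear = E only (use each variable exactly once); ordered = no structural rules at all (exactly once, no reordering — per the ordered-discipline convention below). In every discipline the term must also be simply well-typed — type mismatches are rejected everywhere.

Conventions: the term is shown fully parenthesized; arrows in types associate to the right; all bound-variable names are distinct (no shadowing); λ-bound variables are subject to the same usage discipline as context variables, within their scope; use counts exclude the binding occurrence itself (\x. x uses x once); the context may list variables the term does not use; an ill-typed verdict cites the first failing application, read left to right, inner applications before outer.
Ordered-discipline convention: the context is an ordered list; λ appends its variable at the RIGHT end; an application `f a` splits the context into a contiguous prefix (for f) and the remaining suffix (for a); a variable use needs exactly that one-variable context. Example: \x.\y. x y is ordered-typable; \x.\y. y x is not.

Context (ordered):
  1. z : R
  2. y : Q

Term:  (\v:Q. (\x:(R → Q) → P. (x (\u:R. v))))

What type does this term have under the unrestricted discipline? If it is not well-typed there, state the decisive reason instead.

term : Q → ((R → Q) → P) → P
use counts: z ×0; y ×0; v (bound) ×1; x (bound) ×1; u (bound) ×0
left-to-right use order: x, v
typing: well-typed at Q → ((R → Q) → P) → P
summary: ordered ✗ | linear ✗ | affine ✓ | relevant ✗ | unrestricted ✓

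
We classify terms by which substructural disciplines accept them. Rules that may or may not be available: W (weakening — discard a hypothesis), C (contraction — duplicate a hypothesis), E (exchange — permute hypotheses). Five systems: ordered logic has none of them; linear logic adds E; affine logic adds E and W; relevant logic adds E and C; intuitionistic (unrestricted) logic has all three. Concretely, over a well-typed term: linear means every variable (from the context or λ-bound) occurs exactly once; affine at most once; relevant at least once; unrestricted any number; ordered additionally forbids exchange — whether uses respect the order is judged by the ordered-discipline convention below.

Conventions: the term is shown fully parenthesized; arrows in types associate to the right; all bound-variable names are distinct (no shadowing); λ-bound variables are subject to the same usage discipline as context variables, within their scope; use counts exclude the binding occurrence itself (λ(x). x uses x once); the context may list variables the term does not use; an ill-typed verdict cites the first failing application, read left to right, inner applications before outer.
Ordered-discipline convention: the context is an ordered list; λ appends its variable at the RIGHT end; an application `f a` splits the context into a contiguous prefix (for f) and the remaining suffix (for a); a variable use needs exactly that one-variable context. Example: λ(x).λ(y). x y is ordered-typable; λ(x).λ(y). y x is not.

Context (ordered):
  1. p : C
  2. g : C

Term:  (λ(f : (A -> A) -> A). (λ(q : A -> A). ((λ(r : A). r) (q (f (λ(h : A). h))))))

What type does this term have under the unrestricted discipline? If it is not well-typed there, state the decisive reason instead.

term : ((A -> A) -> A) -> (A -> A) -> A
counts: p: 0; g: 0; f [bound]: 1; q [bound]: 1; r [bound]: 1; h [bound]: 1
uses in reading order: r, q, f, h
typing: well-typed at ((A -> A) -> A) -> (A -> A) -> A
summary: ordered ✗; linear ✗; affine ✓; relevant ✗; unrestricted ✓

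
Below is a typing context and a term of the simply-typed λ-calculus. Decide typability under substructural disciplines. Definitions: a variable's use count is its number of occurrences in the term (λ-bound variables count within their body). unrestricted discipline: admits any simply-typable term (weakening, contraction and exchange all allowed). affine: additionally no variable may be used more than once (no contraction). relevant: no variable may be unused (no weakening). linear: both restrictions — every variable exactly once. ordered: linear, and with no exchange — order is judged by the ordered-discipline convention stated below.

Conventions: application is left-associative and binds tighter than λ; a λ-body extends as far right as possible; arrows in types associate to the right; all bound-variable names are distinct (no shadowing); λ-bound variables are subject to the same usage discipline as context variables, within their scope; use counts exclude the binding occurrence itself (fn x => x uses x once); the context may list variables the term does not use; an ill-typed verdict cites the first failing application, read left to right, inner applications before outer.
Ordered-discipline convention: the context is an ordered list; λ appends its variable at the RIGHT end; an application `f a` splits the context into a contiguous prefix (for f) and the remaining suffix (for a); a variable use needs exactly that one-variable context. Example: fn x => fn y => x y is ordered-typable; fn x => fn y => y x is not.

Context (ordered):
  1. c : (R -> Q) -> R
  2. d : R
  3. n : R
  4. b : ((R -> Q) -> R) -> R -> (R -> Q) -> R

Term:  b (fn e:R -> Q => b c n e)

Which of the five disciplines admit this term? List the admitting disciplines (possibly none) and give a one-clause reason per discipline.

accepted by: unrestricted
variable uses: c=1, d=0, n=1, b=2, e [bound]=1
use order (left to right): b, b, c, n, e
typing: well-typed at R -> (R -> Q) -> R
ordered: ✗, needs contraction — b ×2; d left unused
linear: ✗, needs contraction — b ×2; d left unused
affine: ✗, needs contraction — b ×2
relevant: ✗, d left unused
unrestricted: ✓, type-checks (R -> (R -> Q) -> R) and nothing is barred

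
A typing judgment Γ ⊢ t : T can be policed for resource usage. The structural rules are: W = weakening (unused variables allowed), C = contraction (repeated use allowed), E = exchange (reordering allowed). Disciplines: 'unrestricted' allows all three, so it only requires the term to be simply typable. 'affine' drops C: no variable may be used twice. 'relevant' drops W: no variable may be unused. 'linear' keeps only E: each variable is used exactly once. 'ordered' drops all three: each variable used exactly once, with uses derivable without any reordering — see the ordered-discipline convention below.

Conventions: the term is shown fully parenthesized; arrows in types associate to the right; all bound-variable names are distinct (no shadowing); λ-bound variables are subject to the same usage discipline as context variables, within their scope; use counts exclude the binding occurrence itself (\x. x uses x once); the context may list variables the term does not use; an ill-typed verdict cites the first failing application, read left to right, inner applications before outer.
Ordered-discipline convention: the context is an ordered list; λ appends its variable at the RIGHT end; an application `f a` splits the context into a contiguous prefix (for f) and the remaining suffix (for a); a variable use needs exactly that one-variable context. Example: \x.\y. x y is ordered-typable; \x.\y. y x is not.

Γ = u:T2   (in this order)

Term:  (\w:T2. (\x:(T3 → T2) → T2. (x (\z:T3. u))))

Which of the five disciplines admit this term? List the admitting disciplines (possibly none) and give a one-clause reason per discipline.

accepted by: affine, unrestricted
usage: u: 1×; w (bound): 0×; x (bound): 1×; z (bound): 0×
uses in reading order: x, u
typing: ✓ — T2 → ((T3 → T2) → T2) → T2
ordered ✗ (unused: w, z — weakening required)
linear ✗ (unused: w, z — weakening required)
affine ✓ (u, w, x, z: no repeats, contraction unneeded)
relevant ✗ (unused: w, z — weakening required)
unrestricted ✓ (simply typable at T2 → ((T3 → T2) → T2) → T2; W, C, E all held)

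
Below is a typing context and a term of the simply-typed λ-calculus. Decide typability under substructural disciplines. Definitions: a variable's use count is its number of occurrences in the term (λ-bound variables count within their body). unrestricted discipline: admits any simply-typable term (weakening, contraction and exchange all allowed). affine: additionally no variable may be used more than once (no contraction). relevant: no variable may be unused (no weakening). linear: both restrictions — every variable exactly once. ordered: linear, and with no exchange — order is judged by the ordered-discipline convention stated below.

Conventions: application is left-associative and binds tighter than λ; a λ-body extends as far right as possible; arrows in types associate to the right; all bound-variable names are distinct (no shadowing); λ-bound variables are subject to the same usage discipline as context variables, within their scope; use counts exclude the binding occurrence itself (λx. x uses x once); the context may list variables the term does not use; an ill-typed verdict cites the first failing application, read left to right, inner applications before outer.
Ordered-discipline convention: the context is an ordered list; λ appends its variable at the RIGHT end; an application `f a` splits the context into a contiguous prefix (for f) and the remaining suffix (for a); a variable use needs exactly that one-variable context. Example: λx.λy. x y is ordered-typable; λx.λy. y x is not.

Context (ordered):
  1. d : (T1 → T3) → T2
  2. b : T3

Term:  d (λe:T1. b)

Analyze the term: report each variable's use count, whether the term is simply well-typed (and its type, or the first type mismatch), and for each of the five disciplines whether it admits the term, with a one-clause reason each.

variable uses: d ×1, b ×1, e (λ-bound) ×0
order of uses: d, b
typing: well-typed — term : T2
ordered: ✗, needs weakening: e unused
linear: ✗, needs weakening: e unused
affine: ✓, d, b, e: no repeats, contraction unneeded
relevant: ✗, needs weakening: e unused
unrestricted: ✓, simply typable at T2; W, C, E all held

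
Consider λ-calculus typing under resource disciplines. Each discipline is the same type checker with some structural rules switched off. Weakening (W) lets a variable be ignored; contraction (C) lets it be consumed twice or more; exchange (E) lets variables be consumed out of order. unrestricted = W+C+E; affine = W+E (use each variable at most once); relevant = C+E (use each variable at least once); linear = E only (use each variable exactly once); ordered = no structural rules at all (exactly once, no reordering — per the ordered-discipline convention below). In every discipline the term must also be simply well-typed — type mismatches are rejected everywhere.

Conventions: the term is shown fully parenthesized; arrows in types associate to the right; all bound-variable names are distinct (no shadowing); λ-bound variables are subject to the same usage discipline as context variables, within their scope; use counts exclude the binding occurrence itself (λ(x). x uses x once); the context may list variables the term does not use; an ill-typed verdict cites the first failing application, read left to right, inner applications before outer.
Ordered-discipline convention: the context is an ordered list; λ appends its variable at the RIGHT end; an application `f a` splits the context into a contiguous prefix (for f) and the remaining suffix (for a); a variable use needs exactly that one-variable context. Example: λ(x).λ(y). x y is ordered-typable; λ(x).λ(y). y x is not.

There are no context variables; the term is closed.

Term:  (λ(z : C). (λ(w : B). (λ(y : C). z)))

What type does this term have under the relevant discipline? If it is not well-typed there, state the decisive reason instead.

not well-typed under relevant — w, y left unused
variable uses: z (bound)=1; w (bound)=0; y (bound)=0
order of uses: z
typing: well-typed — term : C -> B -> C -> C
across the five disciplines: ordered ✗ · linear ✗ · affine ✓ · relevant ✗ · unrestricted ✓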